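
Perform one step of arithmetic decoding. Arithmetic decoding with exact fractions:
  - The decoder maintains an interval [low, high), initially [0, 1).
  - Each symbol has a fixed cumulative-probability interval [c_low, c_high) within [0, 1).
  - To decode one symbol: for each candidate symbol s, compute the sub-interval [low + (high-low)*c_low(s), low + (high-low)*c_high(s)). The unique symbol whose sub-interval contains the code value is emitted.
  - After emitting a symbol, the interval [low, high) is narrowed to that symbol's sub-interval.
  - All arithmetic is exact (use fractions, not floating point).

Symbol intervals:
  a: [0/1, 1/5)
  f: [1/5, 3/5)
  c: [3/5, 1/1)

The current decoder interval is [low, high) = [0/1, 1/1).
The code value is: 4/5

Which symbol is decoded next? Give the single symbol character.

Interval width = high − low = 1/1 − 0/1 = 1/1
Scaled code = (code − low) / width = (4/5 − 0/1) / 1/1 = 4/5
  a: [0/1, 1/5) 
  f: [1/5, 3/5) 
  c: [3/5, 1/1) ← scaled code falls here ✓

Answer: c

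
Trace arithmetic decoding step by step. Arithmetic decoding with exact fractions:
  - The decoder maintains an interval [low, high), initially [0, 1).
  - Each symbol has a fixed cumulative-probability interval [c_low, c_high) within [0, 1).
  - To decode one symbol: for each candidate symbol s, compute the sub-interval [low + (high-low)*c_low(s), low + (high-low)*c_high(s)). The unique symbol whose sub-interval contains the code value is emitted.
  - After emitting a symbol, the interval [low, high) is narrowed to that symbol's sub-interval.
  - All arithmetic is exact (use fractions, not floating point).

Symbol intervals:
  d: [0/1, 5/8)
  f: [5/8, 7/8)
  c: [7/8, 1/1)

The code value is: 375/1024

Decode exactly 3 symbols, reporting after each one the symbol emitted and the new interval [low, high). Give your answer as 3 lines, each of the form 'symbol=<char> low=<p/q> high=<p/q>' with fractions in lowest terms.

Step 1: interval [0/1, 1/1), width = 1/1 - 0/1 = 1/1
  'd': [0/1 + 1/1*0/1, 0/1 + 1/1*5/8) = [0/1, 5/8) <- contains code 375/1024
  'f': [0/1 + 1/1*5/8, 0/1 + 1/1*7/8) = [5/8, 7/8)
  'c': [0/1 + 1/1*7/8, 0/1 + 1/1*1/1) = [7/8, 1/1)
  emit 'd', narrow to [0/1, 5/8)
Step 2: interval [0/1, 5/8), width = 5/8 - 0/1 = 5/8
  'd': [0/1 + 5/8*0/1, 0/1 + 5/8*5/8) = [0/1, 25/64) <- contains code 375/1024
  'f': [0/1 + 5/8*5/8, 0/1 + 5/8*7/8) = [25/64, 35/64)
  'c': [0/1 + 5/8*7/8, 0/1 + 5/8*1/1) = [35/64, 5/8)
  emit 'd', narrow to [0/1, 25/64)
Step 3: interval [0/1, 25/64), width = 25/64 - 0/1 = 25/64
  'd': [0/1 + 25/64*0/1, 0/1 + 25/64*5/8) = [0/1, 125/512)
  'f': [0/1 + 25/64*5/8, 0/1 + 25/64*7/8) = [125/512, 175/512)
  'c': [0/1 + 25/64*7/8, 0/1 + 25/64*1/1) = [175/512, 25/64) <- contains code 375/1024
  emit 'c', narrow to [175/512, 25/64)

Answer: symbol=d low=0/1 high=5/8
symbol=d low=0/1 high=25/64
symbol=c low=175/512 high=25/64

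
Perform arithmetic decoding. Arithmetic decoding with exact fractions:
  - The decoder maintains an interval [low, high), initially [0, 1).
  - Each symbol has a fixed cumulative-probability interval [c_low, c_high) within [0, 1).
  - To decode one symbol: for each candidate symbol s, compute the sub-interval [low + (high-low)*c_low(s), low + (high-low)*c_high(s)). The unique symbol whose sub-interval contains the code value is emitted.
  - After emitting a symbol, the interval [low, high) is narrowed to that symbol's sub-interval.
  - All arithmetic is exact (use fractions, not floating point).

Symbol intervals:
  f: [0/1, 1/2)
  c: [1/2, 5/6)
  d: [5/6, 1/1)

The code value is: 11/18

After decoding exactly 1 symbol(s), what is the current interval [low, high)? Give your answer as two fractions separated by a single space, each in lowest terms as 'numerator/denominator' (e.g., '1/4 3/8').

Step 1: interval [0/1, 1/1), width = 1/1 - 0/1 = 1/1
  'f': [0/1 + 1/1*0/1, 0/1 + 1/1*1/2) = [0/1, 1/2)
  'c': [0/1 + 1/1*1/2, 0/1 + 1/1*5/6) = [1/2, 5/6) <- contains code 11/18
  'd': [0/1 + 1/1*5/6, 0/1 + 1/1*1/1) = [5/6, 1/1)
  emit 'c', narrow to [1/2, 5/6)

Answer: 1/2 5/6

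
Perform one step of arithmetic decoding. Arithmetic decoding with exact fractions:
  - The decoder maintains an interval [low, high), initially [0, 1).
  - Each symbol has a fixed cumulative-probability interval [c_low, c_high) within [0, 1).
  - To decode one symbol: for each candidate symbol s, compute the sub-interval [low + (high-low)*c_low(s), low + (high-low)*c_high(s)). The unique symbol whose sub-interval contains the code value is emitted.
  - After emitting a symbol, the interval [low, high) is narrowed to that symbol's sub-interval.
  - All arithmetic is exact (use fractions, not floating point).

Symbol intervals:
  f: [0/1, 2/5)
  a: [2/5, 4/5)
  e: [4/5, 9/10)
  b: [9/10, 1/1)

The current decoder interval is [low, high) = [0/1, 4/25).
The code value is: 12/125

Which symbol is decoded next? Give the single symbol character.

Answer: a

Derivation:
Interval width = high − low = 4/25 − 0/1 = 4/25
Scaled code = (code − low) / width = (12/125 − 0/1) / 4/25 = 3/5
  f: [0/1, 2/5) 
  a: [2/5, 4/5) ← scaled code falls here ✓
  e: [4/5, 9/10) 
  b: [9/10, 1/1) 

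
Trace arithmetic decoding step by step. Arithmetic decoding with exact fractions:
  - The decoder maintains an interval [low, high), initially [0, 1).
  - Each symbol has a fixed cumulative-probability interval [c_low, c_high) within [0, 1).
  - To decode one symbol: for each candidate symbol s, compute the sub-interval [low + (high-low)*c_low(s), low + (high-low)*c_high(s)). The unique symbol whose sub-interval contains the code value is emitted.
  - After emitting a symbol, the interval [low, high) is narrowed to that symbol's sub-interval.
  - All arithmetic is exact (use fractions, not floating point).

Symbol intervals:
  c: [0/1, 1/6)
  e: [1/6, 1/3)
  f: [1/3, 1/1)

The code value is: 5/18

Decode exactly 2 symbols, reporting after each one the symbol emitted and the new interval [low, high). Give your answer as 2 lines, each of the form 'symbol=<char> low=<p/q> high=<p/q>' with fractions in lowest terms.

Step 1: interval [0/1, 1/1), width = 1/1 - 0/1 = 1/1
  'c': [0/1 + 1/1*0/1, 0/1 + 1/1*1/6) = [0/1, 1/6)
  'e': [0/1 + 1/1*1/6, 0/1 + 1/1*1/3) = [1/6, 1/3) <- contains code 5/18
  'f': [0/1 + 1/1*1/3, 0/1 + 1/1*1/1) = [1/3, 1/1)
  emit 'e', narrow to [1/6, 1/3)
Step 2: interval [1/6, 1/3), width = 1/3 - 1/6 = 1/6
  'c': [1/6 + 1/6*0/1, 1/6 + 1/6*1/6) = [1/6, 7/36)
  'e': [1/6 + 1/6*1/6, 1/6 + 1/6*1/3) = [7/36, 2/9)
  'f': [1/6 + 1/6*1/3, 1/6 + 1/6*1/1) = [2/9, 1/3) <- contains code 5/18
  emit 'f', narrow to [2/9, 1/3)

Answer: symbol=e low=1/6 high=1/3
symbol=f low=2/9 high=1/3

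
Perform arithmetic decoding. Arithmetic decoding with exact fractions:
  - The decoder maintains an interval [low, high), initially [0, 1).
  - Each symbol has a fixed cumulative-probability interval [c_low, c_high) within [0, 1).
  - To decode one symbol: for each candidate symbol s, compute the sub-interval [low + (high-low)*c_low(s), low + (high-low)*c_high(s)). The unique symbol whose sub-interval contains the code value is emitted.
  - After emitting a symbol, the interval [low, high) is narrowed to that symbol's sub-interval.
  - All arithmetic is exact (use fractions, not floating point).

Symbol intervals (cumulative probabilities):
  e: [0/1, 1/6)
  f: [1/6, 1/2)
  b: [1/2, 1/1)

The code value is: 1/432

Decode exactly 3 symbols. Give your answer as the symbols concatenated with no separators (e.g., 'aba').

Answer: eee

Derivation:
Step 1: interval [0/1, 1/1), width = 1/1 - 0/1 = 1/1
  'e': [0/1 + 1/1*0/1, 0/1 + 1/1*1/6) = [0/1, 1/6) <- contains code 1/432
  'f': [0/1 + 1/1*1/6, 0/1 + 1/1*1/2) = [1/6, 1/2)
  'b': [0/1 + 1/1*1/2, 0/1 + 1/1*1/1) = [1/2, 1/1)
  emit 'e', narrow to [0/1, 1/6)
Step 2: interval [0/1, 1/6), width = 1/6 - 0/1 = 1/6
  'e': [0/1 + 1/6*0/1, 0/1 + 1/6*1/6) = [0/1, 1/36) <- contains code 1/432
  'f': [0/1 + 1/6*1/6, 0/1 + 1/6*1/2) = [1/36, 1/12)
  'b': [0/1 + 1/6*1/2, 0/1 + 1/6*1/1) = [1/12, 1/6)
  emit 'e', narrow to [0/1, 1/36)
Step 3: interval [0/1, 1/36), width = 1/36 - 0/1 = 1/36
  'e': [0/1 + 1/36*0/1, 0/1 + 1/36*1/6) = [0/1, 1/216) <- contains code 1/432
  'f': [0/1 + 1/36*1/6, 0/1 + 1/36*1/2) = [1/216, 1/72)
  'b': [0/1 + 1/36*1/2, 0/1 + 1/36*1/1) = [1/72, 1/36)
  emit 'e', narrow to [0/1, 1/216)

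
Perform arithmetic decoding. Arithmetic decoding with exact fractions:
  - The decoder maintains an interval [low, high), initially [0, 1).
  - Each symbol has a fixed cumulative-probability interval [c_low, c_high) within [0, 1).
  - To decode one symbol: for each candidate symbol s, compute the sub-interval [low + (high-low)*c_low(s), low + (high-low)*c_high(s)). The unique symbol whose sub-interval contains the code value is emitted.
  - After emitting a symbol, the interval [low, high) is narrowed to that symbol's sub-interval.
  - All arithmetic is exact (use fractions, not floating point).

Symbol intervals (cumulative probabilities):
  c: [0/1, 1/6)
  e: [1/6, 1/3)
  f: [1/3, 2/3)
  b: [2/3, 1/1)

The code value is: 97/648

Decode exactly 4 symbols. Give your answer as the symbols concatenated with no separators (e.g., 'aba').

Answer: cbbc

Derivation:
Step 1: interval [0/1, 1/1), width = 1/1 - 0/1 = 1/1
  'c': [0/1 + 1/1*0/1, 0/1 + 1/1*1/6) = [0/1, 1/6) <- contains code 97/648
  'e': [0/1 + 1/1*1/6, 0/1 + 1/1*1/3) = [1/6, 1/3)
  'f': [0/1 + 1/1*1/3, 0/1 + 1/1*2/3) = [1/3, 2/3)
  'b': [0/1 + 1/1*2/3, 0/1 + 1/1*1/1) = [2/3, 1/1)
  emit 'c', narrow to [0/1, 1/6)
Step 2: interval [0/1, 1/6), width = 1/6 - 0/1 = 1/6
  'c': [0/1 + 1/6*0/1, 0/1 + 1/6*1/6) = [0/1, 1/36)
  'e': [0/1 + 1/6*1/6, 0/1 + 1/6*1/3) = [1/36, 1/18)
  'f': [0/1 + 1/6*1/3, 0/1 + 1/6*2/3) = [1/18, 1/9)
  'b': [0/1 + 1/6*2/3, 0/1 + 1/6*1/1) = [1/9, 1/6) <- contains code 97/648
  emit 'b', narrow to [1/9, 1/6)
Step 3: interval [1/9, 1/6), width = 1/6 - 1/9 = 1/18
  'c': [1/9 + 1/18*0/1, 1/9 + 1/18*1/6) = [1/9, 13/108)
  'e': [1/9 + 1/18*1/6, 1/9 + 1/18*1/3) = [13/108, 7/54)
  'f': [1/9 + 1/18*1/3, 1/9 + 1/18*2/3) = [7/54, 4/27)
  'b': [1/9 + 1/18*2/3, 1/9 + 1/18*1/1) = [4/27, 1/6) <- contains code 97/648
  emit 'b', narrow to [4/27, 1/6)
Step 4: interval [4/27, 1/6), width = 1/6 - 4/27 = 1/54
  'c': [4/27 + 1/54*0/1, 4/27 + 1/54*1/6) = [4/27, 49/324) <- contains code 97/648
  'e': [4/27 + 1/54*1/6, 4/27 + 1/54*1/3) = [49/324, 25/162)
  'f': [4/27 + 1/54*1/3, 4/27 + 1/54*2/3) = [25/162, 13/81)
  'b': [4/27 + 1/54*2/3, 4/27 + 1/54*1/1) = [13/81, 1/6)
  emit 'c', narrow to [4/27, 49/324)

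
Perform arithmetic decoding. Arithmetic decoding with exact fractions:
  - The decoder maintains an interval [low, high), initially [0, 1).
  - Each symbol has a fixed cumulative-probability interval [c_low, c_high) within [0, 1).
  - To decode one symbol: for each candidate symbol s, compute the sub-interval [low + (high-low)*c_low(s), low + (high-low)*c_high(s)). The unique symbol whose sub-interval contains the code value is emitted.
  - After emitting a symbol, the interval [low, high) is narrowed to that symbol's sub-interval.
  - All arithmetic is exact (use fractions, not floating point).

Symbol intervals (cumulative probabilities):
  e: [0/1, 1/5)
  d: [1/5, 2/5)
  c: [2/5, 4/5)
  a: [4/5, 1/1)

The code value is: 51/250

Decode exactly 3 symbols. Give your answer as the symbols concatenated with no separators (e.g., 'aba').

Answer: dee

Derivation:
Step 1: interval [0/1, 1/1), width = 1/1 - 0/1 = 1/1
  'e': [0/1 + 1/1*0/1, 0/1 + 1/1*1/5) = [0/1, 1/5)
  'd': [0/1 + 1/1*1/5, 0/1 + 1/1*2/5) = [1/5, 2/5) <- contains code 51/250
  'c': [0/1 + 1/1*2/5, 0/1 + 1/1*4/5) = [2/5, 4/5)
  'a': [0/1 + 1/1*4/5, 0/1 + 1/1*1/1) = [4/5, 1/1)
  emit 'd', narrow to [1/5, 2/5)
Step 2: interval [1/5, 2/5), width = 2/5 - 1/5 = 1/5
  'e': [1/5 + 1/5*0/1, 1/5 + 1/5*1/5) = [1/5, 6/25) <- contains code 51/250
  'd': [1/5 + 1/5*1/5, 1/5 + 1/5*2/5) = [6/25, 7/25)
  'c': [1/5 + 1/5*2/5, 1/5 + 1/5*4/5) = [7/25, 9/25)
  'a': [1/5 + 1/5*4/5, 1/5 + 1/5*1/1) = [9/25, 2/5)
  emit 'e', narrow to [1/5, 6/25)
Step 3: interval [1/5, 6/25), width = 6/25 - 1/5 = 1/25
  'e': [1/5 + 1/25*0/1, 1/5 + 1/25*1/5) = [1/5, 26/125) <- contains code 51/250
  'd': [1/5 + 1/25*1/5, 1/5 + 1/25*2/5) = [26/125, 27/125)
  'c': [1/5 + 1/25*2/5, 1/5 + 1/25*4/5) = [27/125, 29/125)
  'a': [1/5 + 1/25*4/5, 1/5 + 1/25*1/1) = [29/125, 6/25)
  emit 'e', narrow to [1/5, 26/125)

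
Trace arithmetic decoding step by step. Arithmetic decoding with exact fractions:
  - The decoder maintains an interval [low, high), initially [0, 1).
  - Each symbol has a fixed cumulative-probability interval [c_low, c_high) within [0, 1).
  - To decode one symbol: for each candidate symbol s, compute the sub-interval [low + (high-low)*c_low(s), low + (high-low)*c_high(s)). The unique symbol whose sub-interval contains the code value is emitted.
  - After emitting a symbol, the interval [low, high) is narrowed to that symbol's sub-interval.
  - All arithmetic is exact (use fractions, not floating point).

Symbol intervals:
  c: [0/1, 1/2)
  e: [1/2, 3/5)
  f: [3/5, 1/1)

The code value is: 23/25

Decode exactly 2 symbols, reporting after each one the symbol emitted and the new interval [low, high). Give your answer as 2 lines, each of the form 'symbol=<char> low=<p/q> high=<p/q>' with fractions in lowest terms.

Step 1: interval [0/1, 1/1), width = 1/1 - 0/1 = 1/1
  'c': [0/1 + 1/1*0/1, 0/1 + 1/1*1/2) = [0/1, 1/2)
  'e': [0/1 + 1/1*1/2, 0/1 + 1/1*3/5) = [1/2, 3/5)
  'f': [0/1 + 1/1*3/5, 0/1 + 1/1*1/1) = [3/5, 1/1) <- contains code 23/25
  emit 'f', narrow to [3/5, 1/1)
Step 2: interval [3/5, 1/1), width = 1/1 - 3/5 = 2/5
  'c': [3/5 + 2/5*0/1, 3/5 + 2/5*1/2) = [3/5, 4/5)
  'e': [3/5 + 2/5*1/2, 3/5 + 2/5*3/5) = [4/5, 21/25)
  'f': [3/5 + 2/5*3/5, 3/5 + 2/5*1/1) = [21/25, 1/1) <- contains code 23/25
  emit 'f', narrow to [21/25, 1/1)

Answer: symbol=f low=3/5 high=1/1
symbol=f low=21/25 high=1/1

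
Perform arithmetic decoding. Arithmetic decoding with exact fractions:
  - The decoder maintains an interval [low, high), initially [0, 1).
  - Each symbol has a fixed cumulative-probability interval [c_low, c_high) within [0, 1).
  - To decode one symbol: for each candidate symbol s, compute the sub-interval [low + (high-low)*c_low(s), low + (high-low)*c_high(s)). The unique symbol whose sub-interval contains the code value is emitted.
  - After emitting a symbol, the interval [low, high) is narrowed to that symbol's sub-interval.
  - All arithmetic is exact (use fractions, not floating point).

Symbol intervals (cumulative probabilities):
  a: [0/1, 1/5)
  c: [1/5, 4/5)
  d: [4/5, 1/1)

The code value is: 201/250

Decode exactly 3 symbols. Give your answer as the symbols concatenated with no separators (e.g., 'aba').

Step 1: interval [0/1, 1/1), width = 1/1 - 0/1 = 1/1
  'a': [0/1 + 1/1*0/1, 0/1 + 1/1*1/5) = [0/1, 1/5)
  'c': [0/1 + 1/1*1/5, 0/1 + 1/1*4/5) = [1/5, 4/5)
  'd': [0/1 + 1/1*4/5, 0/1 + 1/1*1/1) = [4/5, 1/1) <- contains code 201/250
  emit 'd', narrow to [4/5, 1/1)
Step 2: interval [4/5, 1/1), width = 1/1 - 4/5 = 1/5
  'a': [4/5 + 1/5*0/1, 4/5 + 1/5*1/5) = [4/5, 21/25) <- contains code 201/250
  'c': [4/5 + 1/5*1/5, 4/5 + 1/5*4/5) = [21/25, 24/25)
  'd': [4/5 + 1/5*4/5, 4/5 + 1/5*1/1) = [24/25, 1/1)
  emit 'a', narrow to [4/5, 21/25)
Step 3: interval [4/5, 21/25), width = 21/25 - 4/5 = 1/25
  'a': [4/5 + 1/25*0/1, 4/5 + 1/25*1/5) = [4/5, 101/125) <- contains code 201/250
  'c': [4/5 + 1/25*1/5, 4/5 + 1/25*4/5) = [101/125, 104/125)
  'd': [4/5 + 1/25*4/5, 4/5 + 1/25*1/1) = [104/125, 21/25)
  emit 'a', narrow to [4/5, 101/125)

Answer: daa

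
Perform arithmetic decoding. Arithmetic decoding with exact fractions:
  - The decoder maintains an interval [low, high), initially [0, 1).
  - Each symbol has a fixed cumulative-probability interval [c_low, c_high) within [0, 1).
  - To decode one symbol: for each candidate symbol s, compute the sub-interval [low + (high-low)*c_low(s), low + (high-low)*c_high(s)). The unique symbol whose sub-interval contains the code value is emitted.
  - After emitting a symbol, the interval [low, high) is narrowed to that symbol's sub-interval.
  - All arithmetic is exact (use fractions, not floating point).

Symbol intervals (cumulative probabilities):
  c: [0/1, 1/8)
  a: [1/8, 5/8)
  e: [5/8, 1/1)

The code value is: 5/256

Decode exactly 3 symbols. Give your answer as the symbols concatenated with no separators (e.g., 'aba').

Step 1: interval [0/1, 1/1), width = 1/1 - 0/1 = 1/1
  'c': [0/1 + 1/1*0/1, 0/1 + 1/1*1/8) = [0/1, 1/8) <- contains code 5/256
  'a': [0/1 + 1/1*1/8, 0/1 + 1/1*5/8) = [1/8, 5/8)
  'e': [0/1 + 1/1*5/8, 0/1 + 1/1*1/1) = [5/8, 1/1)
  emit 'c', narrow to [0/1, 1/8)
Step 2: interval [0/1, 1/8), width = 1/8 - 0/1 = 1/8
  'c': [0/1 + 1/8*0/1, 0/1 + 1/8*1/8) = [0/1, 1/64)
  'a': [0/1 + 1/8*1/8, 0/1 + 1/8*5/8) = [1/64, 5/64) <- contains code 5/256
  'e': [0/1 + 1/8*5/8, 0/1 + 1/8*1/1) = [5/64, 1/8)
  emit 'a', narrow to [1/64, 5/64)
Step 3: interval [1/64, 5/64), width = 5/64 - 1/64 = 1/16
  'c': [1/64 + 1/16*0/1, 1/64 + 1/16*1/8) = [1/64, 3/128) <- contains code 5/256
  'a': [1/64 + 1/16*1/8, 1/64 + 1/16*5/8) = [3/128, 7/128)
  'e': [1/64 + 1/16*5/8, 1/64 + 1/16*1/1) = [7/128, 5/64)
  emit 'c', narrow to [1/64, 3/128)

Answer: cac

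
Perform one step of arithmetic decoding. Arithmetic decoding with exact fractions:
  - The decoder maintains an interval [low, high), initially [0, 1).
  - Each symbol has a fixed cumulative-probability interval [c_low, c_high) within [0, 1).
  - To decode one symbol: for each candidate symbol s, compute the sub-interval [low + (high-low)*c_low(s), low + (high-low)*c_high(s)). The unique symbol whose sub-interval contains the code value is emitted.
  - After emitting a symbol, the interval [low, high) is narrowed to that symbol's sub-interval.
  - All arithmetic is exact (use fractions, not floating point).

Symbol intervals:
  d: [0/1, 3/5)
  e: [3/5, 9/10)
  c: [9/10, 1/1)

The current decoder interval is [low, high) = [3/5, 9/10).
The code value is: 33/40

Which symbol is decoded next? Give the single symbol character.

Interval width = high − low = 9/10 − 3/5 = 3/10
Scaled code = (code − low) / width = (33/40 − 3/5) / 3/10 = 3/4
  d: [0/1, 3/5) 
  e: [3/5, 9/10) ← scaled code falls here ✓
  c: [9/10, 1/1) 

Answer: e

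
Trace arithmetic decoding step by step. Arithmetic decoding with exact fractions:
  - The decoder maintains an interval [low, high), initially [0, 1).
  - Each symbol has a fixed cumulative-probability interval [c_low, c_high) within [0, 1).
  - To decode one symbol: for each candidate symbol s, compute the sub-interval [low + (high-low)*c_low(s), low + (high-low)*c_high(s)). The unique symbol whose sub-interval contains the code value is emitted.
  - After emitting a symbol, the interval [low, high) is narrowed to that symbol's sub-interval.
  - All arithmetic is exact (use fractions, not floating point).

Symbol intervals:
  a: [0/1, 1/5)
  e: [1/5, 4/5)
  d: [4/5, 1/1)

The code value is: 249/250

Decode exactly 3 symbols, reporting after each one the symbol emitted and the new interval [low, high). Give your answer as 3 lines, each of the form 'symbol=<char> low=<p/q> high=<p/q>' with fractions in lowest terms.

Step 1: interval [0/1, 1/1), width = 1/1 - 0/1 = 1/1
  'a': [0/1 + 1/1*0/1, 0/1 + 1/1*1/5) = [0/1, 1/5)
  'e': [0/1 + 1/1*1/5, 0/1 + 1/1*4/5) = [1/5, 4/5)
  'd': [0/1 + 1/1*4/5, 0/1 + 1/1*1/1) = [4/5, 1/1) <- contains code 249/250
  emit 'd', narrow to [4/5, 1/1)
Step 2: interval [4/5, 1/1), width = 1/1 - 4/5 = 1/5
  'a': [4/5 + 1/5*0/1, 4/5 + 1/5*1/5) = [4/5, 21/25)
  'e': [4/5 + 1/5*1/5, 4/5 + 1/5*4/5) = [21/25, 24/25)
  'd': [4/5 + 1/5*4/5, 4/5 + 1/5*1/1) = [24/25, 1/1) <- contains code 249/250
  emit 'd', narrow to [24/25, 1/1)
Step 3: interval [24/25, 1/1), width = 1/1 - 24/25 = 1/25
  'a': [24/25 + 1/25*0/1, 24/25 + 1/25*1/5) = [24/25, 121/125)
  'e': [24/25 + 1/25*1/5, 24/25 + 1/25*4/5) = [121/125, 124/125)
  'd': [24/25 + 1/25*4/5, 24/25 + 1/25*1/1) = [124/125, 1/1) <- contains code 249/250
  emit 'd', narrow to [124/125, 1/1)

Answer: symbol=d low=4/5 high=1/1
symbol=d low=24/25 high=1/1
symbol=d low=124/125 high=1/1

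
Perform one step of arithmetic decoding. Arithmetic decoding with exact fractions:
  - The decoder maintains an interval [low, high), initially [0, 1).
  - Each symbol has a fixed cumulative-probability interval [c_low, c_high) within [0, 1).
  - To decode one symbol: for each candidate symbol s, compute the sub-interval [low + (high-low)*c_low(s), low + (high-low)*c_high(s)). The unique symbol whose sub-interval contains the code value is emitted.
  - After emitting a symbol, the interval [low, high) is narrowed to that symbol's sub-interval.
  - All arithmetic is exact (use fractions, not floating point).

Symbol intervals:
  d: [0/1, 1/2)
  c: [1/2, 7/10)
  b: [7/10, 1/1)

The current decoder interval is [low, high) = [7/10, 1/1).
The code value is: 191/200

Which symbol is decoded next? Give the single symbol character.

Answer: b

Derivation:
Interval width = high − low = 1/1 − 7/10 = 3/10
Scaled code = (code − low) / width = (191/200 − 7/10) / 3/10 = 17/20
  d: [0/1, 1/2) 
  c: [1/2, 7/10) 
  b: [7/10, 1/1) ← scaled code falls here ✓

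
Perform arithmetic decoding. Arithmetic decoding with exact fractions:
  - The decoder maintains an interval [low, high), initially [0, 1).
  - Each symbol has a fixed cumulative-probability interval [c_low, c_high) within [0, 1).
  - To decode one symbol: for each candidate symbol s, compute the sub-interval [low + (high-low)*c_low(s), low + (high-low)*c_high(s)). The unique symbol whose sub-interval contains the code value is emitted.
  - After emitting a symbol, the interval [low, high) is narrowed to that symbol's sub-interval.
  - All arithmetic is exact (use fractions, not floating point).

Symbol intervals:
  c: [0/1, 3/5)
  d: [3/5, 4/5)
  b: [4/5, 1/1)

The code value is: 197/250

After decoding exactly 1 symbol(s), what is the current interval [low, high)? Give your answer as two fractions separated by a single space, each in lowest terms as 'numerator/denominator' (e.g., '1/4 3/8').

Answer: 3/5 4/5

Derivation:
Step 1: interval [0/1, 1/1), width = 1/1 - 0/1 = 1/1
  'c': [0/1 + 1/1*0/1, 0/1 + 1/1*3/5) = [0/1, 3/5)
  'd': [0/1 + 1/1*3/5, 0/1 + 1/1*4/5) = [3/5, 4/5) <- contains code 197/250
  'b': [0/1 + 1/1*4/5, 0/1 + 1/1*1/1) = [4/5, 1/1)
  emit 'd', narrow to [3/5, 4/5)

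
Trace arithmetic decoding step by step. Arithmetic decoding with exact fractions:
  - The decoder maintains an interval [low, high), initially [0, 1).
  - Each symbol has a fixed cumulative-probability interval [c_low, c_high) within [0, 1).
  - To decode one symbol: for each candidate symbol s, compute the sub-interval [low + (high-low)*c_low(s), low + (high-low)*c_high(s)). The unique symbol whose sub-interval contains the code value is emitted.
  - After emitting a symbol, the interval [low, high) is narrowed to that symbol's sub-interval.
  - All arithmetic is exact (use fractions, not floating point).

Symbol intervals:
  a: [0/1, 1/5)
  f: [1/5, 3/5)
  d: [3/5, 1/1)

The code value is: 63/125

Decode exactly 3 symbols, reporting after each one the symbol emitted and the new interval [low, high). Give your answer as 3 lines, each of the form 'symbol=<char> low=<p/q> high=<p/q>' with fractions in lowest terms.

Step 1: interval [0/1, 1/1), width = 1/1 - 0/1 = 1/1
  'a': [0/1 + 1/1*0/1, 0/1 + 1/1*1/5) = [0/1, 1/5)
  'f': [0/1 + 1/1*1/5, 0/1 + 1/1*3/5) = [1/5, 3/5) <- contains code 63/125
  'd': [0/1 + 1/1*3/5, 0/1 + 1/1*1/1) = [3/5, 1/1)
  emit 'f', narrow to [1/5, 3/5)
Step 2: interval [1/5, 3/5), width = 3/5 - 1/5 = 2/5
  'a': [1/5 + 2/5*0/1, 1/5 + 2/5*1/5) = [1/5, 7/25)
  'f': [1/5 + 2/5*1/5, 1/5 + 2/5*3/5) = [7/25, 11/25)
  'd': [1/5 + 2/5*3/5, 1/5 + 2/5*1/1) = [11/25, 3/5) <- contains code 63/125
  emit 'd', narrow to [11/25, 3/5)
Step 3: interval [11/25, 3/5), width = 3/5 - 11/25 = 4/25
  'a': [11/25 + 4/25*0/1, 11/25 + 4/25*1/5) = [11/25, 59/125)
  'f': [11/25 + 4/25*1/5, 11/25 + 4/25*3/5) = [59/125, 67/125) <- contains code 63/125
  'd': [11/25 + 4/25*3/5, 11/25 + 4/25*1/1) = [67/125, 3/5)
  emit 'f', narrow to [59/125, 67/125)

Answer: symbol=f low=1/5 high=3/5
symbol=d low=11/25 high=3/5
symbol=f low=59/125 high=67/125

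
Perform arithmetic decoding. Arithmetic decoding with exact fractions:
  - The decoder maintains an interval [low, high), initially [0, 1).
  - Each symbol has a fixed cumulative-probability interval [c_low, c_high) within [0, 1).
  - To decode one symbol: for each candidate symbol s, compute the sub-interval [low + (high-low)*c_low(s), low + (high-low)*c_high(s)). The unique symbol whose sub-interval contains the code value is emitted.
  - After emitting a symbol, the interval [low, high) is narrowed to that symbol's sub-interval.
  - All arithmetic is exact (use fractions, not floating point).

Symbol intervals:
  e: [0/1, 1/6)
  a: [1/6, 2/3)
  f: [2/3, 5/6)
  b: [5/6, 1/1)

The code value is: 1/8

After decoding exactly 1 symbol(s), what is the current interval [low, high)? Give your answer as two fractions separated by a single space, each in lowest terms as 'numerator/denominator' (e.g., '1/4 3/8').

Step 1: interval [0/1, 1/1), width = 1/1 - 0/1 = 1/1
  'e': [0/1 + 1/1*0/1, 0/1 + 1/1*1/6) = [0/1, 1/6) <- contains code 1/8
  'a': [0/1 + 1/1*1/6, 0/1 + 1/1*2/3) = [1/6, 2/3)
  'f': [0/1 + 1/1*2/3, 0/1 + 1/1*5/6) = [2/3, 5/6)
  'b': [0/1 + 1/1*5/6, 0/1 + 1/1*1/1) = [5/6, 1/1)
  emit 'e', narrow to [0/1, 1/6)

Answer: 0/1 1/6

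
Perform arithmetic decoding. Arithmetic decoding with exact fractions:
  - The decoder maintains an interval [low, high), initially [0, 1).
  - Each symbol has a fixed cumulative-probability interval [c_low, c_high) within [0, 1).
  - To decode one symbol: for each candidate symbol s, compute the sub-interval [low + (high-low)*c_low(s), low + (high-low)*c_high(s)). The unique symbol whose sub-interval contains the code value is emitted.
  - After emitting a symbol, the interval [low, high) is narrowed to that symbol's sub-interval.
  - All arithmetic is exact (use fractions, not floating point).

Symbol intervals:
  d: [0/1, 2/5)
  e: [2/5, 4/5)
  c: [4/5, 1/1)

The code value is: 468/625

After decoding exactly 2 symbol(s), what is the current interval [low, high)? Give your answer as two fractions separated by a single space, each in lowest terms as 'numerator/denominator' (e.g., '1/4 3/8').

Step 1: interval [0/1, 1/1), width = 1/1 - 0/1 = 1/1
  'd': [0/1 + 1/1*0/1, 0/1 + 1/1*2/5) = [0/1, 2/5)
  'e': [0/1 + 1/1*2/5, 0/1 + 1/1*4/5) = [2/5, 4/5) <- contains code 468/625
  'c': [0/1 + 1/1*4/5, 0/1 + 1/1*1/1) = [4/5, 1/1)
  emit 'e', narrow to [2/5, 4/5)
Step 2: interval [2/5, 4/5), width = 4/5 - 2/5 = 2/5
  'd': [2/5 + 2/5*0/1, 2/5 + 2/5*2/5) = [2/5, 14/25)
  'e': [2/5 + 2/5*2/5, 2/5 + 2/5*4/5) = [14/25, 18/25)
  'c': [2/5 + 2/5*4/5, 2/5 + 2/5*1/1) = [18/25, 4/5) <- contains code 468/625
  emit 'c', narrow to [18/25, 4/5)

Answer: 18/25 4/5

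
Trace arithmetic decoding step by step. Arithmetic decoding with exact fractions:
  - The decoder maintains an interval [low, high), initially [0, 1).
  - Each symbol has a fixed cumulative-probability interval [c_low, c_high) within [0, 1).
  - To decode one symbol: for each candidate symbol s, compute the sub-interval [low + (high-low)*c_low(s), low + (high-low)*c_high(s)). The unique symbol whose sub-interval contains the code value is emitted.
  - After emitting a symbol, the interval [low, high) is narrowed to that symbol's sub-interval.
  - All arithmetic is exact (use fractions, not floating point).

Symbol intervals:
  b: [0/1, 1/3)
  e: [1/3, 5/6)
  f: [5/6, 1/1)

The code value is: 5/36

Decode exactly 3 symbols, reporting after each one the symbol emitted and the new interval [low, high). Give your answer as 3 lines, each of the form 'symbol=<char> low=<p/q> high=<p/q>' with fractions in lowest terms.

Answer: symbol=b low=0/1 high=1/3
symbol=e low=1/9 high=5/18
symbol=b low=1/9 high=1/6

Derivation:
Step 1: interval [0/1, 1/1), width = 1/1 - 0/1 = 1/1
  'b': [0/1 + 1/1*0/1, 0/1 + 1/1*1/3) = [0/1, 1/3) <- contains code 5/36
  'e': [0/1 + 1/1*1/3, 0/1 + 1/1*5/6) = [1/3, 5/6)
  'f': [0/1 + 1/1*5/6, 0/1 + 1/1*1/1) = [5/6, 1/1)
  emit 'b', narrow to [0/1, 1/3)
Step 2: interval [0/1, 1/3), width = 1/3 - 0/1 = 1/3
  'b': [0/1 + 1/3*0/1, 0/1 + 1/3*1/3) = [0/1, 1/9)
  'e': [0/1 + 1/3*1/3, 0/1 + 1/3*5/6) = [1/9, 5/18) <- contains code 5/36
  'f': [0/1 + 1/3*5/6, 0/1 + 1/3*1/1) = [5/18, 1/3)
  emit 'e', narrow to [1/9, 5/18)
Step 3: interval [1/9, 5/18), width = 5/18 - 1/9 = 1/6
  'b': [1/9 + 1/6*0/1, 1/9 + 1/6*1/3) = [1/9, 1/6) <- contains code 5/36
  'e': [1/9 + 1/6*1/3, 1/9 + 1/6*5/6) = [1/6, 1/4)
  'f': [1/9 + 1/6*5/6, 1/9 + 1/6*1/1) = [1/4, 5/18)
  emit 'b', narrow to [1/9, 1/6)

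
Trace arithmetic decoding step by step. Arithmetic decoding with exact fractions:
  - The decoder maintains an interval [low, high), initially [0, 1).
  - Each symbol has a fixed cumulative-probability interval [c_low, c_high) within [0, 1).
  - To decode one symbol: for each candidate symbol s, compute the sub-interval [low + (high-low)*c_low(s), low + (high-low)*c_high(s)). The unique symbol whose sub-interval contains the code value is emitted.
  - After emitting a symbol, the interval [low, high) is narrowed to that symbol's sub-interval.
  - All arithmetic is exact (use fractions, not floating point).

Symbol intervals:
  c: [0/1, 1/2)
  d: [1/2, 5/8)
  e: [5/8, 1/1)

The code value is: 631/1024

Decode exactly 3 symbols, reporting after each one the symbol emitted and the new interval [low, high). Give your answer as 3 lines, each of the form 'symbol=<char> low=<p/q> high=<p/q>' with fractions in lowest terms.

Answer: symbol=d low=1/2 high=5/8
symbol=e low=37/64 high=5/8
symbol=e low=311/512 high=5/8

Derivation:
Step 1: interval [0/1, 1/1), width = 1/1 - 0/1 = 1/1
  'c': [0/1 + 1/1*0/1, 0/1 + 1/1*1/2) = [0/1, 1/2)
  'd': [0/1 + 1/1*1/2, 0/1 + 1/1*5/8) = [1/2, 5/8) <- contains code 631/1024
  'e': [0/1 + 1/1*5/8, 0/1 + 1/1*1/1) = [5/8, 1/1)
  emit 'd', narrow to [1/2, 5/8)
Step 2: interval [1/2, 5/8), width = 5/8 - 1/2 = 1/8
  'c': [1/2 + 1/8*0/1, 1/2 + 1/8*1/2) = [1/2, 9/16)
  'd': [1/2 + 1/8*1/2, 1/2 + 1/8*5/8) = [9/16, 37/64)
  'e': [1/2 + 1/8*5/8, 1/2 + 1/8*1/1) = [37/64, 5/8) <- contains code 631/1024
  emit 'e', narrow to [37/64, 5/8)
Step 3: interval [37/64, 5/8), width = 5/8 - 37/64 = 3/64
  'c': [37/64 + 3/64*0/1, 37/64 + 3/64*1/2) = [37/64, 77/128)
  'd': [37/64 + 3/64*1/2, 37/64 + 3/64*5/8) = [77/128, 311/512)
  'e': [37/64 + 3/64*5/8, 37/64 + 3/64*1/1) = [311/512, 5/8) <- contains code 631/1024
  emit 'e', narrow to [311/512, 5/8)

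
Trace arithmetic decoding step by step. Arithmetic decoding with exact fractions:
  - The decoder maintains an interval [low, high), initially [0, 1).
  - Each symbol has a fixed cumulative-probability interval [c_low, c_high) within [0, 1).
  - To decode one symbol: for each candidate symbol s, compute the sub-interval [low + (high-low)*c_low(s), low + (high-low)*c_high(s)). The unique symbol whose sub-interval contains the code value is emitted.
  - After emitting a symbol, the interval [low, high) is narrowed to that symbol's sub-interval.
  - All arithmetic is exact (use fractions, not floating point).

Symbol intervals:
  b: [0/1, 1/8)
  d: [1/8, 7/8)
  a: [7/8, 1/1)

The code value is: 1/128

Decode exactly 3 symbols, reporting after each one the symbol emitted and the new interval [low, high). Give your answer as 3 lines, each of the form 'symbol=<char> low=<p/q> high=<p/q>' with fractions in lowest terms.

Answer: symbol=b low=0/1 high=1/8
symbol=b low=0/1 high=1/64
symbol=d low=1/512 high=7/512

Derivation:
Step 1: interval [0/1, 1/1), width = 1/1 - 0/1 = 1/1
  'b': [0/1 + 1/1*0/1, 0/1 + 1/1*1/8) = [0/1, 1/8) <- contains code 1/128
  'd': [0/1 + 1/1*1/8, 0/1 + 1/1*7/8) = [1/8, 7/8)
  'a': [0/1 + 1/1*7/8, 0/1 + 1/1*1/1) = [7/8, 1/1)
  emit 'b', narrow to [0/1, 1/8)
Step 2: interval [0/1, 1/8), width = 1/8 - 0/1 = 1/8
  'b': [0/1 + 1/8*0/1, 0/1 + 1/8*1/8) = [0/1, 1/64) <- contains code 1/128
  'd': [0/1 + 1/8*1/8, 0/1 + 1/8*7/8) = [1/64, 7/64)
  'a': [0/1 + 1/8*7/8, 0/1 + 1/8*1/1) = [7/64, 1/8)
  emit 'b', narrow to [0/1, 1/64)
Step 3: interval [0/1, 1/64), width = 1/64 - 0/1 = 1/64
  'b': [0/1 + 1/64*0/1, 0/1 + 1/64*1/8) = [0/1, 1/512)
  'd': [0/1 + 1/64*1/8, 0/1 + 1/64*7/8) = [1/512, 7/512) <- contains code 1/128
  'a': [0/1 + 1/64*7/8, 0/1 + 1/64*1/1) = [7/512, 1/64)
  emit 'd', narrow to [1/512, 7/512)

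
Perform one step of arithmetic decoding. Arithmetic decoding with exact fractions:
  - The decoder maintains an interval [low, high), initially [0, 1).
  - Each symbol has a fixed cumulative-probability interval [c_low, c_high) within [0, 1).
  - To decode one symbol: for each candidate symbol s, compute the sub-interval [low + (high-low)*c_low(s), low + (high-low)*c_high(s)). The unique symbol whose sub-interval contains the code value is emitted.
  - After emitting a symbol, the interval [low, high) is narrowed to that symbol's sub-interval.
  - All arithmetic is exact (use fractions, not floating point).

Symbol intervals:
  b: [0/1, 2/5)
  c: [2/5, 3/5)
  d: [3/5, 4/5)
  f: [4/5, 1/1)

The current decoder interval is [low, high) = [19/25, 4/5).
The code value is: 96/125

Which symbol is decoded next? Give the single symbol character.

Answer: b

Derivation:
Interval width = high − low = 4/5 − 19/25 = 1/25
Scaled code = (code − low) / width = (96/125 − 19/25) / 1/25 = 1/5
  b: [0/1, 2/5) ← scaled code falls here ✓
  c: [2/5, 3/5) 
  d: [3/5, 4/5) 
  f: [4/5, 1/1) 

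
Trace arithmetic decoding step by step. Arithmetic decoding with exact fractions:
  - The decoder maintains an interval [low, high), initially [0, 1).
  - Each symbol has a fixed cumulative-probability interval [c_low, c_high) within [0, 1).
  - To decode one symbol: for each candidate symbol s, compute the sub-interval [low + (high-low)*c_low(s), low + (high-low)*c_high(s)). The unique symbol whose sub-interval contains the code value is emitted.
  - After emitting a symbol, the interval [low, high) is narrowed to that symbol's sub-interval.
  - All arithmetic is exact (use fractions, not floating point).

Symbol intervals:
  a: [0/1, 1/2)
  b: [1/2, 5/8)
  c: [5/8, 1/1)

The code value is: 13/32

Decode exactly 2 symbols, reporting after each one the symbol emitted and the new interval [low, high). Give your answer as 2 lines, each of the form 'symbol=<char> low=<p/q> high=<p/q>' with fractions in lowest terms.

Step 1: interval [0/1, 1/1), width = 1/1 - 0/1 = 1/1
  'a': [0/1 + 1/1*0/1, 0/1 + 1/1*1/2) = [0/1, 1/2) <- contains code 13/32
  'b': [0/1 + 1/1*1/2, 0/1 + 1/1*5/8) = [1/2, 5/8)
  'c': [0/1 + 1/1*5/8, 0/1 + 1/1*1/1) = [5/8, 1/1)
  emit 'a', narrow to [0/1, 1/2)
Step 2: interval [0/1, 1/2), width = 1/2 - 0/1 = 1/2
  'a': [0/1 + 1/2*0/1, 0/1 + 1/2*1/2) = [0/1, 1/4)
  'b': [0/1 + 1/2*1/2, 0/1 + 1/2*5/8) = [1/4, 5/16)
  'c': [0/1 + 1/2*5/8, 0/1 + 1/2*1/1) = [5/16, 1/2) <- contains code 13/32
  emit 'c', narrow to [5/16, 1/2)

Answer: symbol=a low=0/1 high=1/2
symbol=c low=5/16 high=1/2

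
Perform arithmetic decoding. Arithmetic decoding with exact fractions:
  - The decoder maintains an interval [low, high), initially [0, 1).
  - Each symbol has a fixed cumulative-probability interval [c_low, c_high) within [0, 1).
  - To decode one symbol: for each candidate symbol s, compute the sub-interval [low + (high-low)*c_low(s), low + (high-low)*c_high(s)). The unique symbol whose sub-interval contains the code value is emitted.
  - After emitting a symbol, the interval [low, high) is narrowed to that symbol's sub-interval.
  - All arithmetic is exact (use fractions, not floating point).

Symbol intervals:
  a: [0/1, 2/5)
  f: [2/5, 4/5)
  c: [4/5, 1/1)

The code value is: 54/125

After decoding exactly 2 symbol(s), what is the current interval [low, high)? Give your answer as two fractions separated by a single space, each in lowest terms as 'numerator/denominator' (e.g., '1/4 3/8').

Step 1: interval [0/1, 1/1), width = 1/1 - 0/1 = 1/1
  'a': [0/1 + 1/1*0/1, 0/1 + 1/1*2/5) = [0/1, 2/5)
  'f': [0/1 + 1/1*2/5, 0/1 + 1/1*4/5) = [2/5, 4/5) <- contains code 54/125
  'c': [0/1 + 1/1*4/5, 0/1 + 1/1*1/1) = [4/5, 1/1)
  emit 'f', narrow to [2/5, 4/5)
Step 2: interval [2/5, 4/5), width = 4/5 - 2/5 = 2/5
  'a': [2/5 + 2/5*0/1, 2/5 + 2/5*2/5) = [2/5, 14/25) <- contains code 54/125
  'f': [2/5 + 2/5*2/5, 2/5 + 2/5*4/5) = [14/25, 18/25)
  'c': [2/5 + 2/5*4/5, 2/5 + 2/5*1/1) = [18/25, 4/5)
  emit 'a', narrow to [2/5, 14/25)

Answer: 2/5 14/25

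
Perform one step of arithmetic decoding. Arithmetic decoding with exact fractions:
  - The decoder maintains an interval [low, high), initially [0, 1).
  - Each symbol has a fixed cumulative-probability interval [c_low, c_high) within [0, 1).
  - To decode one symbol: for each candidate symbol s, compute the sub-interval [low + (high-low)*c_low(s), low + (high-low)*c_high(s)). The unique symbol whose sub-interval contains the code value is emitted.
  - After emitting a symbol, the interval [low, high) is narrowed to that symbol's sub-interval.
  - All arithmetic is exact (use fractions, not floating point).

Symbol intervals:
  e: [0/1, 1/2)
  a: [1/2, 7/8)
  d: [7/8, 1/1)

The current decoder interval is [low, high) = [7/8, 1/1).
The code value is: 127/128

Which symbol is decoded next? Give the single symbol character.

Answer: d

Derivation:
Interval width = high − low = 1/1 − 7/8 = 1/8
Scaled code = (code − low) / width = (127/128 − 7/8) / 1/8 = 15/16
  e: [0/1, 1/2) 
  a: [1/2, 7/8) 
  d: [7/8, 1/1) ← scaled code falls here ✓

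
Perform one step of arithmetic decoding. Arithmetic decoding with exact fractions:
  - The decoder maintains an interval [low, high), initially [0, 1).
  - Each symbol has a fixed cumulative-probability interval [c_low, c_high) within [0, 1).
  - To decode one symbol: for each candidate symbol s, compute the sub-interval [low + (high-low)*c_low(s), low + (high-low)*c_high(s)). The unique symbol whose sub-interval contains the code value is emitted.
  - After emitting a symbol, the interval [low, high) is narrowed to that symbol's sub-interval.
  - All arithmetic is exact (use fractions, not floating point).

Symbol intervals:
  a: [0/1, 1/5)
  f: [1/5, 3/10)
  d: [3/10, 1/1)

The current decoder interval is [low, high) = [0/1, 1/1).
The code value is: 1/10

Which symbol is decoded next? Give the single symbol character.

Answer: a

Derivation:
Interval width = high − low = 1/1 − 0/1 = 1/1
Scaled code = (code − low) / width = (1/10 − 0/1) / 1/1 = 1/10
  a: [0/1, 1/5) ← scaled code falls here ✓
  f: [1/5, 3/10) 
  d: [3/10, 1/1) 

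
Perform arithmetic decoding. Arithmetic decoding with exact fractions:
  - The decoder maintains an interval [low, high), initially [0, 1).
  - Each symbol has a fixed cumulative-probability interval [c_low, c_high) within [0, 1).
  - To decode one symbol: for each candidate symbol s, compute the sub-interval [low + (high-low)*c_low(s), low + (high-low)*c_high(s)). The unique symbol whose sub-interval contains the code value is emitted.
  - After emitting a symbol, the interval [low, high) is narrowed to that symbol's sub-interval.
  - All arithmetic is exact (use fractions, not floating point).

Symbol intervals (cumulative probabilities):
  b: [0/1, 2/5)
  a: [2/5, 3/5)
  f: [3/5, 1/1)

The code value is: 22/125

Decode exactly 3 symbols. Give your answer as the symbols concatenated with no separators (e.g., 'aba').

Step 1: interval [0/1, 1/1), width = 1/1 - 0/1 = 1/1
  'b': [0/1 + 1/1*0/1, 0/1 + 1/1*2/5) = [0/1, 2/5) <- contains code 22/125
  'a': [0/1 + 1/1*2/5, 0/1 + 1/1*3/5) = [2/5, 3/5)
  'f': [0/1 + 1/1*3/5, 0/1 + 1/1*1/1) = [3/5, 1/1)
  emit 'b', narrow to [0/1, 2/5)
Step 2: interval [0/1, 2/5), width = 2/5 - 0/1 = 2/5
  'b': [0/1 + 2/5*0/1, 0/1 + 2/5*2/5) = [0/1, 4/25)
  'a': [0/1 + 2/5*2/5, 0/1 + 2/5*3/5) = [4/25, 6/25) <- contains code 22/125
  'f': [0/1 + 2/5*3/5, 0/1 + 2/5*1/1) = [6/25, 2/5)
  emit 'a', narrow to [4/25, 6/25)
Step 3: interval [4/25, 6/25), width = 6/25 - 4/25 = 2/25
  'b': [4/25 + 2/25*0/1, 4/25 + 2/25*2/5) = [4/25, 24/125) <- contains code 22/125
  'a': [4/25 + 2/25*2/5, 4/25 + 2/25*3/5) = [24/125, 26/125)
  'f': [4/25 + 2/25*3/5, 4/25 + 2/25*1/1) = [26/125, 6/25)
  emit 'b', narrow to [4/25, 24/125)

Answer: bab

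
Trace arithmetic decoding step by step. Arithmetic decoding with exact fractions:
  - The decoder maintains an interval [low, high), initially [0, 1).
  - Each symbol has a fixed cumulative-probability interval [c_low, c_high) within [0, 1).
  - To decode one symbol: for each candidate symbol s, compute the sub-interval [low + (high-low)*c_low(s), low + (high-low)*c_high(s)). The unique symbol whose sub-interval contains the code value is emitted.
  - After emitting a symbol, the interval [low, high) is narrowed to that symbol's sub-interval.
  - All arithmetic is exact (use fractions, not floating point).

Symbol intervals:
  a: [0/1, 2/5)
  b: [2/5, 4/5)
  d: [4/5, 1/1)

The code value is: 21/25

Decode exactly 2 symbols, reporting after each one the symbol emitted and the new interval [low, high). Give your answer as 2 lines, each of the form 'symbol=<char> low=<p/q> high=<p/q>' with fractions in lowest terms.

Answer: symbol=d low=4/5 high=1/1
symbol=a low=4/5 high=22/25

Derivation:
Step 1: interval [0/1, 1/1), width = 1/1 - 0/1 = 1/1
  'a': [0/1 + 1/1*0/1, 0/1 + 1/1*2/5) = [0/1, 2/5)
  'b': [0/1 + 1/1*2/5, 0/1 + 1/1*4/5) = [2/5, 4/5)
  'd': [0/1 + 1/1*4/5, 0/1 + 1/1*1/1) = [4/5, 1/1) <- contains code 21/25
  emit 'd', narrow to [4/5, 1/1)
Step 2: interval [4/5, 1/1), width = 1/1 - 4/5 = 1/5
  'a': [4/5 + 1/5*0/1, 4/5 + 1/5*2/5) = [4/5, 22/25) <- contains code 21/25
  'b': [4/5 + 1/5*2/5, 4/5 + 1/5*4/5) = [22/25, 24/25)
  'd': [4/5 + 1/5*4/5, 4/5 + 1/5*1/1) = [24/25, 1/1)
  emit 'a', narrow to [4/5, 22/25)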